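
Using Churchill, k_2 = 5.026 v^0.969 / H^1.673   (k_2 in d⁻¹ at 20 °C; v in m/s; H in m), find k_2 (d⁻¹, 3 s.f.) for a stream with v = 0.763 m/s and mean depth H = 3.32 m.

k_2 ≈ 0.519 d⁻¹

k_2 = 5.026 × 0.763^0.969 / 3.32^1.673 = 5.026 × 0.7694 / 7.445 = 0.5194 d⁻¹.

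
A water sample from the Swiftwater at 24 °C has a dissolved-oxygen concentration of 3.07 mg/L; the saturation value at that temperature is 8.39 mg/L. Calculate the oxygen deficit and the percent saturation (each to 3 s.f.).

D ≈ 5.32 mg/L; 36.6 % saturation

D = C_s − C = 8.39 − 3.07 = 5.32 mg/L.
% saturation = 3.07/8.39 × 100 = 36.6 %.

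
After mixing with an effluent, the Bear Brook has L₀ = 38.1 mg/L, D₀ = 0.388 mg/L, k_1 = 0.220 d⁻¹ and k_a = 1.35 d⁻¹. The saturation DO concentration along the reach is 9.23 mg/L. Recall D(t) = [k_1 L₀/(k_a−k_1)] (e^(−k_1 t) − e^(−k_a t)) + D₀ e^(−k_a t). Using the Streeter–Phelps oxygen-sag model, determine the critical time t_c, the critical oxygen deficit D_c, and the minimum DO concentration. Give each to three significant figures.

t_c ≈ 1.56 d; D_c ≈ 4.41 mg/L; min DO ≈ 4.82 mg/L

With k_a/k_1 = 6.136 and 1 − D₀(k_a−k_1)/(k_1 L₀) = 0.9477,
t_c = ln(6.136 × 0.9477) / (1.35 − 0.220) = ln(5.815) / 1.130 = 1.761/1.130 = 1.558 d.
D_c = (k_1/k_a) L₀ e^(−k_1 t_c) = (0.220/1.35) × 38.1 × e^(−0.220×1.558) = 0.1630 × 38.1 × 0.7098 = 4.407 mg/L.
Minimum DO = C_s − D_c = 9.23 − 4.407 = 4.823 mg/L.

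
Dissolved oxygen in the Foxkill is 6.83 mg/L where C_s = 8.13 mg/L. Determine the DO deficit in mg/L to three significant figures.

D = C_s − C = 8.13 − 6.83 = 1.30 mg/L.

D ≈ 1.30 mg/L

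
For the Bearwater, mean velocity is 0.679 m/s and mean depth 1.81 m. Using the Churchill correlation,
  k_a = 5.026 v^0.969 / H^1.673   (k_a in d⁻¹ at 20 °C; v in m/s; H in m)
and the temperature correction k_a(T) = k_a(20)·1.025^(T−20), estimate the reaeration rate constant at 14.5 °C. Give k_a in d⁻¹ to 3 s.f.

k_a(20) = 5.026 × 0.679^0.969 / 1.81^1.673 = 5.026 × 0.6872 / 2.698 = 1.280 d⁻¹.
k_a(14.5) = 1.280 × 1.025^(14.5−20) = 1.280 × 0.8730 = 1.117 d⁻¹.

k_a ≈ 1.12 d⁻¹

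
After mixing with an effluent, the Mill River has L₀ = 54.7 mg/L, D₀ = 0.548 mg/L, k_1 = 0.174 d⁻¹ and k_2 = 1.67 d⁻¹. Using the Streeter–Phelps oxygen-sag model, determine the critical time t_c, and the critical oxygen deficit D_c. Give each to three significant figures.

t_c ≈ 1.45 d; D_c ≈ 4.43 mg/L

With k_2/k_1 = 9.598 and 1 − D₀(k_2−k_1)/(k_1 L₀) = 0.9139,
t_c = ln(9.598 × 0.9139) / (1.67 − 0.174) = ln(8.771) / 1.496 = 2.171/1.496 = 1.452 d.
L(t_c) = L₀ e^(−k_1 t_c) = 54.7 × 0.7768 = 42.49 mg/L, and at the critical point k_2 D_c = k_1 L, so D_c = (0.174/1.67) × 42.49 = 4.427 mg/L.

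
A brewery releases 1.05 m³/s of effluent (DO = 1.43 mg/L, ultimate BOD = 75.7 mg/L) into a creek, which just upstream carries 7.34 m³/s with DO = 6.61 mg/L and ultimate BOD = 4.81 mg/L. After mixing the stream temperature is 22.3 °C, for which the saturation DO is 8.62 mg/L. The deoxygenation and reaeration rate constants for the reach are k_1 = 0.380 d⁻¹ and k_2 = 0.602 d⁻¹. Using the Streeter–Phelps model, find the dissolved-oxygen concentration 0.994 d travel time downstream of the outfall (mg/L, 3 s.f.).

Mixed DO = (7.34×6.61 + 1.05×1.43)/(7.34+1.05) = 50.02/8.390 = 5.962 mg/L.
Mixed L₀ = (7.34×4.81 + 1.05×75.7)/(8.390) = 114.8/8.390 = 13.68 mg/L.
Initial deficit D₀ = C_s − DO₀ = 8.62 − 5.962 = 2.658 mg/L.
D(0.994) = [0.380×13.68/(0.602−0.380)](e^(−0.380×0.994) − e^(−0.602×0.994)) + 2.658 e^(−0.602×0.994)
= 23.42 × (0.6854 − 0.5497) + 2.658 × 0.5497 = 4.640 mg/L.
DO = 8.62 − 4.640 = 3.980 mg/L.

DO ≈ 3.98 mg/L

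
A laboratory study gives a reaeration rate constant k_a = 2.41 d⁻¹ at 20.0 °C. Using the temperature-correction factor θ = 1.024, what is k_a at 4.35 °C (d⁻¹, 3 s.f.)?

k_a ≈ 1.66 d⁻¹

k_a(T₂) = k_a(T₁) · θ^(T₂−T₁) = 2.41 × 1.024^(4.35−20.0)
= 2.41 × 1.024^-15.7 = 2.41 × 0.6899 = 1.663 d⁻¹.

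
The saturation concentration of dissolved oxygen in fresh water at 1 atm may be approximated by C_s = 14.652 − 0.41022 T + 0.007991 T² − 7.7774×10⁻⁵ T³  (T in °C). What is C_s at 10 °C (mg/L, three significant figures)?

C_s = 14.652 − 0.41022×10 + 0.007991×10² − 7.7774×10⁻⁵×10³ = 11.27 mg/L.

C_s ≈ 11.3 mg/L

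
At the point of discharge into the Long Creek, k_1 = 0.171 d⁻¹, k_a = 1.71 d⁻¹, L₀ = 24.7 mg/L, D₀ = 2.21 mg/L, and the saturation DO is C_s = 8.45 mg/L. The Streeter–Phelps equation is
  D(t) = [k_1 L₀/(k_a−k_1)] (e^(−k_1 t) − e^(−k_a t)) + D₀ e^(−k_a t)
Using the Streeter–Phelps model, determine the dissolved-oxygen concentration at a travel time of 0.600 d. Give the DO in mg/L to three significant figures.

k_1 L₀/(k_a−k_1) = 0.171×24.7/(1.71−0.171) = 4.224/1.539 = 2.744 mg/L.
e^(−k_1 t) = e^(−0.171×0.6000) = 0.9025; e^(−k_a t) = e^(−1.71×0.6000) = 0.3584.
D = 2.744 × (0.9025 − 0.3584) + 2.21 × 0.3584 = 1.493 + 0.7921 = 2.285 mg/L.
DO = C_s − D = 8.45 − 2.285 = 6.165 mg/L.

DO ≈ 6.16 mg/L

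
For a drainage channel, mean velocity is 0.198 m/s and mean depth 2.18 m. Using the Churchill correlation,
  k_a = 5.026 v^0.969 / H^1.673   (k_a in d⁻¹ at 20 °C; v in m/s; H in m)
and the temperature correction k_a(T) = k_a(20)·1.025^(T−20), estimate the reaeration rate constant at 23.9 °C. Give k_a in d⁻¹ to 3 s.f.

k_a(20) = 5.026 × 0.198^0.969 / 2.18^1.673 = 5.026 × 0.2082 / 3.683 = 0.2841 d⁻¹.
k_a(23.9) = 0.2841 × 1.025^(23.9−20) = 0.2841 × 1.101 = 0.3128 d⁻¹.

k_a ≈ 0.313 d⁻¹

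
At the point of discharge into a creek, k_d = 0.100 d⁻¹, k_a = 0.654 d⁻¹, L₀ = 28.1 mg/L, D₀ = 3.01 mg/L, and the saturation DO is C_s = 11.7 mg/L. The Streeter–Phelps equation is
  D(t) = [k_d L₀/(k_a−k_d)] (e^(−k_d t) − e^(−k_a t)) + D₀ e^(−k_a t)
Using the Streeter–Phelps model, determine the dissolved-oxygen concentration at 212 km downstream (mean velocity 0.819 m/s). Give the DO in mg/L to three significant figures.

DO ≈ 8.23 mg/L

Travel time t = x/v = 212 km / (0.819 m/s) = 212000 m / 0.819 m/s = 258900 s = 2.996 d.
k_d L₀/(k_a−k_d) = 0.100×28.1/(0.654−0.100) = 2.810/0.5540 = 5.072 mg/L.
e^(−k_d t) = e^(−0.100×2.996) = 0.7411; e^(−k_a t) = e^(−0.654×2.996) = 0.1409.
D = 5.072 × (0.7411 − 0.1409) + 3.01 × 0.1409 = 3.044 + 0.4243 = 3.468 mg/L.
DO = C_s − D = 11.7 − 3.468 = 8.232 mg/L.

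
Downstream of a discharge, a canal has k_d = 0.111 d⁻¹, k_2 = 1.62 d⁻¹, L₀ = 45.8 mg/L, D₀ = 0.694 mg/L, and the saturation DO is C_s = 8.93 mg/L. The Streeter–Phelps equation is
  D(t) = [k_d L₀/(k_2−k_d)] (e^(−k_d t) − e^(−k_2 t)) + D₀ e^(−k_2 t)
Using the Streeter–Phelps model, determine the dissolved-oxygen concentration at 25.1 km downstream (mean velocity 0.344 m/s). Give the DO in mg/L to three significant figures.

Travel time t = x/v = 25.1 km / (0.344 m/s) = 25100 m / 0.344 m/s = 72970 s = 0.8445 d.
k_d L₀/(k_2−k_d) = 0.111×45.8/(1.62−0.111) = 5.084/1.509 = 3.369 mg/L.
e^(−k_d t) = e^(−0.111×0.8445) = 0.9105; e^(−k_2 t) = e^(−1.62×0.8445) = 0.2546.
D = 3.369 × (0.9105 − 0.2546) + 0.694 × 0.2546 = 2.210 + 0.1767 = 2.386 mg/L.
DO = C_s − D = 8.93 − 2.386 = 6.544 mg/L.

DO ≈ 6.54 mg/L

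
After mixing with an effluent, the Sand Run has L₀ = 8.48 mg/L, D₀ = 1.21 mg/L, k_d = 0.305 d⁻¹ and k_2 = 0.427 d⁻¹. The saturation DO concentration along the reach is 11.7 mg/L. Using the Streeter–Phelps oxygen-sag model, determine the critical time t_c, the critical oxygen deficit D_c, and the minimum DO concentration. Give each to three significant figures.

With k_2/k_d = 1.400 and 1 − D₀(k_2−k_d)/(k_d L₀) = 0.9429,
t_c = ln(1.400 × 0.9429) / (0.427 − 0.305) = ln(1.320) / 0.1220 = 0.2777/0.1220 = 2.276 d.
L(t_c) = L₀ e^(−k_d t_c) = 8.48 × 0.4994 = 4.235 mg/L, and at the critical point k_2 D_c = k_d L, so D_c = (0.305/0.427) × 4.235 = 3.025 mg/L.
Minimum DO = C_s − D_c = 11.7 − 3.025 = 8.675 mg/L.

t_c ≈ 2.28 d; D_c ≈ 3.03 mg/L; min DO ≈ 8.67 mg/L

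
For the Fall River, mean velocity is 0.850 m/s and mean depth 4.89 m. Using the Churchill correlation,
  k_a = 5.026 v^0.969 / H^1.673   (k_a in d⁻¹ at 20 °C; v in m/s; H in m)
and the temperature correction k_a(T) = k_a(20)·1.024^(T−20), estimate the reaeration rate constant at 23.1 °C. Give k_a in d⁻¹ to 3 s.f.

k_a ≈ 0.325 d⁻¹

k_a(20) = 5.026 × 0.850^0.969 / 4.89^1.673 = 5.026 × 0.8543 / 14.23 = 0.3017 d⁻¹.
k_a(23.1) = 0.3017 × 1.024^(23.1−20) = 0.3017 × 1.076 = 0.3247 d⁻¹.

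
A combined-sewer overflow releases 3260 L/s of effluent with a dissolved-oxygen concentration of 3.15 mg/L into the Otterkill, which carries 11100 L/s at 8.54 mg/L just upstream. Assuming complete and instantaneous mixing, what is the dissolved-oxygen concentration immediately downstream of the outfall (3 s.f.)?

Flow-weighted mixing: C = (Q_r C_r + Q_w C_w)/(Q_r + Q_w)
= (11100×8.54 + 3260×3.15)/(11100 + 3260) = 105100/14360 = 7.316 mg/L.

7.32 mg/L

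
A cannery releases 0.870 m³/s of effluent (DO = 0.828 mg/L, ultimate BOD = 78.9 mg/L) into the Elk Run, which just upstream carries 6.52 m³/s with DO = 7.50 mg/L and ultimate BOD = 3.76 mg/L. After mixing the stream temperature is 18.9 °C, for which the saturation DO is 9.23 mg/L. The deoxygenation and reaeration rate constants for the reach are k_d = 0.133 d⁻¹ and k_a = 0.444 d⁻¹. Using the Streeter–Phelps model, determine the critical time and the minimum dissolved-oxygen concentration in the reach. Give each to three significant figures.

t_c ≈ 1.86 d; minimum DO ≈ 6.28 mg/L

Mixed DO = (6.52×7.50 + 0.870×0.828)/(6.52+0.870) = 49.62/7.390 = 6.715 mg/L.
Mixed L₀ = (6.52×3.76 + 0.870×78.9)/(7.390) = 93.16/7.390 = 12.61 mg/L.
Initial deficit D₀ = C_s − DO₀ = 9.23 − 6.715 = 2.515 mg/L.
t_c = (1/0.3110) ln[(0.444/0.133)(1 − 2.515×0.3110/(0.133×12.61))] = 3.215 × ln(1.781) = 1.855 d.
D_c = (0.133/0.444) × 12.61 × e^(−0.133×1.855) = 0.2995 × 12.61 × 0.7813 = 2.950 mg/L.
Minimum DO = 9.23 − 2.950 = 6.280 mg/L.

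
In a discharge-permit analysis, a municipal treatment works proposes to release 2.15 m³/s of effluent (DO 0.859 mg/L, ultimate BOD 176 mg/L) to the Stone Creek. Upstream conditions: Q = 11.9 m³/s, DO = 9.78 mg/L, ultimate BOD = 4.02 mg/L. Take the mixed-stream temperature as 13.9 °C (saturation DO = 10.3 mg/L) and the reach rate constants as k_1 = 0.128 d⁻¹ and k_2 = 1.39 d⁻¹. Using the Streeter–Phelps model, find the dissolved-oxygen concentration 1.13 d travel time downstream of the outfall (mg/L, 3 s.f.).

Mixed DO = (11.9×9.78 + 2.15×0.859)/(11.9+2.15) = 118.2/14.05 = 8.415 mg/L.
Mixed L₀ = (11.9×4.02 + 2.15×176)/(14.05) = 426.2/14.05 = 30.34 mg/L.
Initial deficit D₀ = C_s − DO₀ = 10.3 − 8.415 = 1.885 mg/L.
D(1.13) = [0.128×30.34/(1.39−0.128)](e^(−0.128×1.13) − e^(−1.39×1.13)) + 1.885 e^(−1.39×1.13)
= 3.077 × (0.8653 − 0.2079) + 1.885 × 0.2079 = 2.415 mg/L.
DO = 10.3 − 2.415 = 7.885 mg/L.

DO ≈ 7.89 mg/L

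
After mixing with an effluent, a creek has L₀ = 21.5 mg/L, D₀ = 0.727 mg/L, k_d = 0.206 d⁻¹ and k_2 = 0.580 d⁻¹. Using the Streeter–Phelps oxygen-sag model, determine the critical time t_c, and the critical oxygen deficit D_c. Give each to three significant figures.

t_c = [1/(k_2−k_d)] ln[(k_2/k_d)(1 − D₀(k_2−k_d)/(k_d L₀))]
= [1/(0.580−0.206)] ln[(0.580/0.206)(1 − 0.727×0.3740/(0.206×21.5))]
= (1/0.3740) ln[2.816 × 0.9386] = 2.674 × ln(2.643) = 2.674 × 0.9718 = 2.598 d.
D_c = (k_d/k_2) L₀ e^(−k_d t_c) = (0.206/0.580) × 21.5 × e^(−0.206×2.598) = 0.3552 × 21.5 × 0.5855 = 4.471 mg/L.

t_c ≈ 2.60 d; D_c ≈ 4.47 mg/L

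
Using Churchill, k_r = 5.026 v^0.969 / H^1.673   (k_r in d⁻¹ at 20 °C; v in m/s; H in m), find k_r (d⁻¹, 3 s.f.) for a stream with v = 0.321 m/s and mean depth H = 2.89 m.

k_r = 5.026 × 0.321^0.969 / 2.89^1.673 = 5.026 × 0.3325 / 5.903 = 0.2831 d⁻¹.

k_r ≈ 0.283 d⁻¹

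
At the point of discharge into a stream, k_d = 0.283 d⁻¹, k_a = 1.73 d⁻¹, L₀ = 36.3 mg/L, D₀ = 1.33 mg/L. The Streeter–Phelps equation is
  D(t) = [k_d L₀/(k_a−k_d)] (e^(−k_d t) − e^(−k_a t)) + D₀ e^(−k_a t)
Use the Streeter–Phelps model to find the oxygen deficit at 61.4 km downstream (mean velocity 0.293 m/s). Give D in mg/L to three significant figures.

Travel time t = x/v = 61.4 km / (0.293 m/s) = 61400 m / 0.293 m/s = 209600 s = 2.425 d.
k_d L₀/(k_a−k_d) = 0.283×36.3/(1.73−0.283) = 10.27/1.447 = 7.099 mg/L.
e^(−k_d t) = e^(−0.283×2.425) = 0.5034; e^(−k_a t) = e^(−1.73×2.425) = 0.01506.
D = 7.099 × (0.5034 − 0.01506) + 1.33 × 0.01506 = 3.467 + 0.02002 = 3.487 mg/L.

D ≈ 3.49 mg/L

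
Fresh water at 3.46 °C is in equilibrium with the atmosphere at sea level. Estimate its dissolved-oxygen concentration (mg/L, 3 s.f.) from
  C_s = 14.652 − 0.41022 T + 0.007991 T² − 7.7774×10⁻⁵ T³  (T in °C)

C_s = 14.652 − 0.41022×3.46 + 0.007991×3.46² − 7.7774×10⁻⁵×3.46³ = 13.33 mg/L.

C_s ≈ 13.3 mg/L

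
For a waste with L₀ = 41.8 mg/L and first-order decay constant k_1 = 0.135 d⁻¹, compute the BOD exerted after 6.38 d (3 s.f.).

y ≈ 24.1 mg/L

y_t = L₀(1 − e^(−k_1 t)) = 41.8 × (1 − e^(−0.135×6.38))
= 41.8 × (1 − 0.4226) = 41.8 × 0.5774 = 24.13 mg/L.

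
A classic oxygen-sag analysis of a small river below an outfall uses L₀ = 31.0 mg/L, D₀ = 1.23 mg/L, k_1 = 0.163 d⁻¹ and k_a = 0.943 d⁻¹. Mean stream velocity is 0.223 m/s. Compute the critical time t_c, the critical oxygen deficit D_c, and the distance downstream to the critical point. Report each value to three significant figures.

With k_a/k_1 = 5.785 and 1 − D₀(k_a−k_1)/(k_1 L₀) = 0.8101,
t_c = ln(5.785 × 0.8101) / (0.943 − 0.163) = ln(4.687) / 0.7800 = 1.545/0.7800 = 1.980 d.
D_c = (k_1/k_a) L₀ e^(−k_1 t_c) = (0.163/0.943) × 31.0 × e^(−0.163×1.980) = 0.1729 × 31.0 × 0.7241 = 3.880 mg/L.
x_c = v t_c = 0.223 m/s × 1.980 d × 86400 s/d = 38160 m ≈ 38.2 km.

t_c ≈ 1.98 d; D_c ≈ 3.88 mg/L; x_c ≈ 38.2 km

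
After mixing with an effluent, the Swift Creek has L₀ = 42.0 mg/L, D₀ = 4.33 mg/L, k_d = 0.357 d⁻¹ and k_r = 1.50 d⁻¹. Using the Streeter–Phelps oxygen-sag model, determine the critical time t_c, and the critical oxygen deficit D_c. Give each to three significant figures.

t_c = [1/(k_r−k_d)] ln[(k_r/k_d)(1 − D₀(k_r−k_d)/(k_d L₀))]
= [1/(1.50−0.357)] ln[(1.50/0.357)(1 − 4.33×1.143/(0.357×42.0))]
= (1/1.143) ln[4.202 × 0.6699] = 0.8749 × ln(2.815) = 0.8749 × 1.035 = 0.9054 d.
L(t_c) = L₀ e^(−k_d t_c) = 42.0 × 0.7238 = 30.40 mg/L, and at the critical point k_r D_c = k_d L, so D_c = (0.357/1.50) × 30.40 = 7.235 mg/L.

t_c ≈ 0.905 d; D_c ≈ 7.24 mg/L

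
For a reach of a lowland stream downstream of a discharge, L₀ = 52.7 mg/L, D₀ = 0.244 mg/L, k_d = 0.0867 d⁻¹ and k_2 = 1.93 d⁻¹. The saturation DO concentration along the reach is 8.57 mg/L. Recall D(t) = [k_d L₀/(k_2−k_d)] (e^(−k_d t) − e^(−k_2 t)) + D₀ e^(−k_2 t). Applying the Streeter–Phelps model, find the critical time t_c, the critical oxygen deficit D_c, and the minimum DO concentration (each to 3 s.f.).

At the critical point dD/dt = 0, so k_d L₀ e^(−k_d t) = k_2 D. Substituting D(t) from the Streeter–Phelps equation and solving for t gives
t_c = ln[(k_2/k_d)(1 − D₀(k_2−k_d)/(k_d L₀))] / (k_2−k_d).
Here k_2−k_d = 1.843 d⁻¹ and 1 − D₀(k_2−k_d)/(k_d L₀) = 1 − 0.244×1.843/(0.0867×52.7) = 0.9016, so
t_c = ln(22.26 × 0.9016) / 1.843 = 2.999 / 1.843 = 1.627 d.
L(t_c) = L₀ e^(−k_d t_c) = 52.7 × 0.8684 = 45.77 mg/L, and at the critical point k_2 D_c = k_d L, so D_c = (0.0867/1.93) × 45.77 = 2.056 mg/L.
Minimum DO = C_s − D_c = 8.57 − 2.056 = 6.514 mg/L.

t_c ≈ 1.63 d; D_c ≈ 2.06 mg/L; min DO ≈ 6.51 mg/L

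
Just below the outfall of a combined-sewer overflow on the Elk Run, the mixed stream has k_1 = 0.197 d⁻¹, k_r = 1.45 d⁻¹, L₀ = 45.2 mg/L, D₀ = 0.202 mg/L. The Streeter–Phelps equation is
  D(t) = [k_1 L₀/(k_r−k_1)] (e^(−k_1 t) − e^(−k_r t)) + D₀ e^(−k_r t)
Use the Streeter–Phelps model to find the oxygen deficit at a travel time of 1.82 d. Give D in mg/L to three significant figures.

D ≈ 4.47 mg/L

k_1 L₀/(k_r−k_1) = 0.197×45.2/(1.45−0.197) = 8.904/1.253 = 7.106 mg/L.
e^(−k_1 t) = e^(−0.197×1.820) = 0.6987; e^(−k_r t) = e^(−1.45×1.820) = 0.07143.
D = 7.106 × (0.6987 − 0.07143) + 0.202 × 0.07143 = 4.458 + 0.01443 = 4.472 mg/L.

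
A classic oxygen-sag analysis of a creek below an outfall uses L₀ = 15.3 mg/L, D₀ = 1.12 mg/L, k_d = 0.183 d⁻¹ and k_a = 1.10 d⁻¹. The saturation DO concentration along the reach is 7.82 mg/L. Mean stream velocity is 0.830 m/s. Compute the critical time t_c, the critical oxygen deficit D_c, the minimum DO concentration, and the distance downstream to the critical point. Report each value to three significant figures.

With k_a/k_d = 6.011 and 1 − D₀(k_a−k_d)/(k_d L₀) = 0.6332,
t_c = ln(6.011 × 0.6332) / (1.10 − 0.183) = ln(3.806) / 0.9170 = 1.337/0.9170 = 1.458 d.
L(t_c) = L₀ e^(−k_d t_c) = 15.3 × 0.7659 = 11.72 mg/L, and at the critical point k_a D_c = k_d L, so D_c = (0.183/1.10) × 11.72 = 1.949 mg/L.
Minimum DO = C_s − D_c = 7.82 − 1.949 = 5.871 mg/L.
x_c = v t_c = 0.830 m/s × 1.458 d × 86400 s/d = 104500 m ≈ 105 km.

t_c ≈ 1.46 d; D_c ≈ 1.95 mg/L; min DO ≈ 5.87 mg/L; x_c ≈ 105 km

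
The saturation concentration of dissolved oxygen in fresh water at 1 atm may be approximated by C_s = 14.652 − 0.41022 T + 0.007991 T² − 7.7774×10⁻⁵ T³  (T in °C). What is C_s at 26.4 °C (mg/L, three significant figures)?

C_s = 14.652 − 0.41022×26.4 + 0.007991×26.4² − 7.7774×10⁻⁵×26.4³ = 7.961 mg/L.

C_s ≈ 7.96 mg/L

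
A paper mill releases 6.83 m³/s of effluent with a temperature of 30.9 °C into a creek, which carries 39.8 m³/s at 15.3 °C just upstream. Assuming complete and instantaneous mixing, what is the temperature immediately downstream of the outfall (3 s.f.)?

17.6 °C

Flow-weighted mixing: C = (Q_r C_r + Q_w C_w)/(Q_r + Q_w)
= (39.8×15.3 + 6.83×30.9)/(39.8 + 6.83) = 820.0/46.63 = 17.58 °C.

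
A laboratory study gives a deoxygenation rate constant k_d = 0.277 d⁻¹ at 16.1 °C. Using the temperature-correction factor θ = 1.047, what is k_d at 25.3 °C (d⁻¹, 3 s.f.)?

k_d(T₂) = k_d(T₁) · θ^(T₂−T₁) = 0.277 × 1.047^(25.3−16.1)
= 0.277 × 1.047^9.20 = 0.277 × 1.526 = 0.4227 d⁻¹.

k_d ≈ 0.423 d⁻¹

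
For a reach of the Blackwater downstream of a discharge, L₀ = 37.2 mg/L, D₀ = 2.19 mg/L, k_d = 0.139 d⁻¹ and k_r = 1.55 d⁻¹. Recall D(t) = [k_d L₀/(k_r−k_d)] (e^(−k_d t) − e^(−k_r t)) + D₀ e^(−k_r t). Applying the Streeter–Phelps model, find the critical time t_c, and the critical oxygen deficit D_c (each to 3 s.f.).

At the critical point dD/dt = 0, so k_d L₀ e^(−k_d t) = k_r D. Substituting D(t) from the Streeter–Phelps equation and solving for t gives
t_c = ln[(k_r/k_d)(1 − D₀(k_r−k_d)/(k_d L₀))] / (k_r−k_d).
Here k_r−k_d = 1.411 d⁻¹ and 1 − D₀(k_r−k_d)/(k_d L₀) = 1 − 2.19×1.411/(0.139×37.2) = 0.4024, so
t_c = ln(11.15 × 0.4024) / 1.411 = 1.501 / 1.411 = 1.064 d.
D_c = (k_d/k_r) L₀ e^(−k_d t_c) = (0.139/1.55) × 37.2 × e^(−0.139×1.064) = 0.08968 × 37.2 × 0.8625 = 2.877 mg/L.

t_c ≈ 1.06 d; D_c ≈ 2.88 mg/L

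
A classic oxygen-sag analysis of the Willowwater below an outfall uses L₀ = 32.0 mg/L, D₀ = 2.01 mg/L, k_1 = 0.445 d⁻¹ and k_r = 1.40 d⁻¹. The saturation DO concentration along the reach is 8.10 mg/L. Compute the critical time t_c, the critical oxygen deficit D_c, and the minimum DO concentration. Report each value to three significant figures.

t_c ≈ 1.05 d; D_c ≈ 6.38 mg/L; min DO ≈ 1.72 mg/L

With k_r/k_1 = 3.146 and 1 − D₀(k_r−k_1)/(k_1 L₀) = 0.8652,
t_c = ln(3.146 × 0.8652) / (1.40 − 0.445) = ln(2.722) / 0.9550 = 1.001/0.9550 = 1.049 d.
D_c = (k_1/k_r) L₀ e^(−k_1 t_c) = (0.445/1.40) × 32.0 × e^(−0.445×1.049) = 0.3179 × 32.0 × 0.6271 = 6.379 mg/L.
Minimum DO = C_s − D_c = 8.10 − 6.379 = 1.721 mg/L.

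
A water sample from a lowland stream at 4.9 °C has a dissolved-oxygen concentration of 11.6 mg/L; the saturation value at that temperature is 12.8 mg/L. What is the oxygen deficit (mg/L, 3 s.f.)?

D = C_s − C = 12.8 − 11.6 = 1.20 mg/L.

D ≈ 1.20 mg/L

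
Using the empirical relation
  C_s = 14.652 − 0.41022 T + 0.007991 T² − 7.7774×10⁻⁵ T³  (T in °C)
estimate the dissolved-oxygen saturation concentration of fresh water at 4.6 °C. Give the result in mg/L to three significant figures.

C_s = 14.652 − 0.41022×4.6 + 0.007991×4.6² − 7.7774×10⁻⁵×4.6³ = 12.93 mg/L.

C_s ≈ 12.9 mg/L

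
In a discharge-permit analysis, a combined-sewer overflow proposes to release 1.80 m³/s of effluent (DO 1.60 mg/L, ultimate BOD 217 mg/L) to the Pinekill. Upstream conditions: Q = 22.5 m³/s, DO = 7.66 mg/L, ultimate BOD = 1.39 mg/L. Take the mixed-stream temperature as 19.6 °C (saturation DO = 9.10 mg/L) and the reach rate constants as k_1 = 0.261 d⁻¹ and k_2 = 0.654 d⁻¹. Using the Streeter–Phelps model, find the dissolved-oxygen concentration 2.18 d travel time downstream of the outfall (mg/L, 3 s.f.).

DO ≈ 4.89 mg/L

Mixed DO = (22.5×7.66 + 1.80×1.60)/(22.5+1.80) = 175.2/24.30 = 7.211 mg/L.
Mixed L₀ = (22.5×1.39 + 1.80×217)/(24.30) = 421.9/24.30 = 17.36 mg/L.
Initial deficit D₀ = C_s − DO₀ = 9.10 − 7.211 = 1.889 mg/L.
D(2.18) = [0.261×17.36/(0.654−0.261)](e^(−0.261×2.18) − e^(−0.654×2.18)) + 1.889 e^(−0.654×2.18)
= 11.53 × (0.5661 − 0.2403) + 1.889 × 0.2403 = 4.210 mg/L.
DO = 9.10 − 4.210 = 4.890 mg/L.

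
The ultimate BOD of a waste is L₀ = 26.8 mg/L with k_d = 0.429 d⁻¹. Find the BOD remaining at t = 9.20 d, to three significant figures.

L ≈ 0.518 mg/L

L_t = L₀ e^(−k_d t) = 26.8 × e^(−0.429×9.20) = 26.8 × 0.01932 = 0.5177 mg/L.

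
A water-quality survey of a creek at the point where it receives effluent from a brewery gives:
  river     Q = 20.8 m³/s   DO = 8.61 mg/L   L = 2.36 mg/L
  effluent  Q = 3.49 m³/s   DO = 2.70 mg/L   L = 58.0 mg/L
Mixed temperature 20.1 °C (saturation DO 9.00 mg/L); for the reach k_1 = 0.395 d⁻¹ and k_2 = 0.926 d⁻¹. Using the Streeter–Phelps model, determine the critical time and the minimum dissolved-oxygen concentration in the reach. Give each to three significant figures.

t_c ≈ 1.27 d; minimum DO ≈ 6.33 mg/L

Mixed DO = (20.8×8.61 + 3.49×2.70)/(20.8+3.49) = 188.5/24.29 = 7.761 mg/L.
Mixed L₀ = (20.8×2.36 + 3.49×58.0)/(24.29) = 251.5/24.29 = 10.35 mg/L.
Initial deficit D₀ = C_s − DO₀ = 9.00 − 7.761 = 1.239 mg/L.
t_c = (1/0.5310) ln[(0.926/0.395)(1 − 1.239×0.5310/(0.395×10.35))] = 1.883 × ln(1.967) = 1.274 d.
D_c = (0.395/0.926) × 10.35 × e^(−0.395×1.274) = 0.4266 × 10.35 × 0.6045 = 2.670 mg/L.
Minimum DO = 9.00 − 2.670 = 6.330 mg/L.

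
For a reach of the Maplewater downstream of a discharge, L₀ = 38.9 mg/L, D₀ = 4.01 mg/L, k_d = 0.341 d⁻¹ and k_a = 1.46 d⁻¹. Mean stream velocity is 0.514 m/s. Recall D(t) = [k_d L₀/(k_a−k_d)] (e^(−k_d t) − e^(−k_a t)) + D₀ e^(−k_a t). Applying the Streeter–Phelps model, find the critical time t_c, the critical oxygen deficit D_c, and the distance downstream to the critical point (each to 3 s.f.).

At the critical point dD/dt = 0, so k_d L₀ e^(−k_d t) = k_a D. Substituting D(t) from the Streeter–Phelps equation and solving for t gives
t_c = ln[(k_a/k_d)(1 − D₀(k_a−k_d)/(k_d L₀))] / (k_a−k_d).
Here k_a−k_d = 1.119 d⁻¹ and 1 − D₀(k_a−k_d)/(k_d L₀) = 1 − 4.01×1.119/(0.341×38.9) = 0.6617, so
t_c = ln(4.282 × 0.6617) / 1.119 = 1.041 / 1.119 = 0.9307 d.
L(t_c) = L₀ e^(−k_d t_c) = 38.9 × 0.7281 = 28.32 mg/L, and at the critical point k_a D_c = k_d L, so D_c = (0.341/1.46) × 28.32 = 6.615 mg/L.
x_c = v t_c = 0.514 m/s × 0.9307 d × 86400 s/d = 41330 m ≈ 41.3 km.

t_c ≈ 0.931 d; D_c ≈ 6.61 mg/L; x_c ≈ 41.3 km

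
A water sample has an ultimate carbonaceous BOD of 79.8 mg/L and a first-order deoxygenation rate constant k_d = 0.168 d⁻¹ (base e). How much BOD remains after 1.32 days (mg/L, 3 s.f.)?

L ≈ 63.9 mg/L

L_t = L₀ e^(−k_d t) = 79.8 × e^(−0.168×1.32) = 79.8 × 0.8011 = 63.93 mg/L.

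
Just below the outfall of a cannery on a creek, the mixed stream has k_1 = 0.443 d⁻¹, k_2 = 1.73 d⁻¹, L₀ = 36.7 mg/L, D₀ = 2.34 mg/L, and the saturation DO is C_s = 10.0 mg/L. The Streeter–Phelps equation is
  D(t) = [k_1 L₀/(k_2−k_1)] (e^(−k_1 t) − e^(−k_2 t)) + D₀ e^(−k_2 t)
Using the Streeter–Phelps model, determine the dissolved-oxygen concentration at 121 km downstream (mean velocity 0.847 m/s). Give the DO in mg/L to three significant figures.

DO ≈ 4.52 mg/L

Travel time t = x/v = 121 km / (0.847 m/s) = 121000 m / 0.847 m/s = 142900 s = 1.653 d.
k_1 L₀/(k_2−k_1) = 0.443×36.7/(1.73−0.443) = 16.26/1.287 = 12.63 mg/L.
e^(−k_1 t) = e^(−0.443×1.653) = 0.4807; e^(−k_2 t) = e^(−1.73×1.653) = 0.05724.
D = 12.63 × (0.4807 − 0.05724) + 2.34 × 0.05724 = 5.350 + 0.1339 = 5.484 mg/L.
DO = C_s − D = 10.0 − 5.484 = 4.516 mg/L.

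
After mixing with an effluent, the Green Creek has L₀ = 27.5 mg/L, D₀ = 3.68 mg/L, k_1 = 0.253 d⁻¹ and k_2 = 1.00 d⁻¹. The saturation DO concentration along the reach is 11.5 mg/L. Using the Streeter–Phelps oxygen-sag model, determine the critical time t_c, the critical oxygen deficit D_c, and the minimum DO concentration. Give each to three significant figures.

With k_2/k_1 = 3.953 and 1 − D₀(k_2−k_1)/(k_1 L₀) = 0.6049,
t_c = ln(3.953 × 0.6049) / (1.00 − 0.253) = ln(2.391) / 0.7470 = 0.8717/0.7470 = 1.167 d.
D_c = (k_1/k_2) L₀ e^(−k_1 t_c) = (0.253/1.00) × 27.5 × e^(−0.253×1.167) = 0.2530 × 27.5 × 0.7444 = 5.179 mg/L.
Minimum DO = C_s − D_c = 11.5 − 5.179 = 6.321 mg/L.

t_c ≈ 1.17 d; D_c ≈ 5.18 mg/L; min DO ≈ 6.32 mg/L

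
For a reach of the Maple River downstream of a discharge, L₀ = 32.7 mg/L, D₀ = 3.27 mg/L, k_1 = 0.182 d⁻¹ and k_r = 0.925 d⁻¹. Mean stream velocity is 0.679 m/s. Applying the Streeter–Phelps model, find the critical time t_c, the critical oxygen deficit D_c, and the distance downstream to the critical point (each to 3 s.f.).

t_c ≈ 1.48 d; D_c ≈ 4.91 mg/L; x_c ≈ 86.9 km

At the critical point dD/dt = 0, so k_1 L₀ e^(−k_1 t) = k_r D. Substituting D(t) from the Streeter–Phelps equation and solving for t gives
t_c = ln[(k_r/k_1)(1 − D₀(k_r−k_1)/(k_1 L₀))] / (k_r−k_1).
Here k_r−k_1 = 0.7430 d⁻¹ and 1 − D₀(k_r−k_1)/(k_1 L₀) = 1 − 3.27×0.7430/(0.182×32.7) = 0.5918, so
t_c = ln(5.082 × 0.5918) / 0.7430 = 1.101 / 0.7430 = 1.482 d.
D_c = (k_1/k_r) L₀ e^(−k_1 t_c) = (0.182/0.925) × 32.7 × e^(−0.182×1.482) = 0.1968 × 32.7 × 0.7636 = 4.913 mg/L.
x_c = v t_c = 0.679 m/s × 1.482 d × 86400 s/d = 86940 m ≈ 86.9 km.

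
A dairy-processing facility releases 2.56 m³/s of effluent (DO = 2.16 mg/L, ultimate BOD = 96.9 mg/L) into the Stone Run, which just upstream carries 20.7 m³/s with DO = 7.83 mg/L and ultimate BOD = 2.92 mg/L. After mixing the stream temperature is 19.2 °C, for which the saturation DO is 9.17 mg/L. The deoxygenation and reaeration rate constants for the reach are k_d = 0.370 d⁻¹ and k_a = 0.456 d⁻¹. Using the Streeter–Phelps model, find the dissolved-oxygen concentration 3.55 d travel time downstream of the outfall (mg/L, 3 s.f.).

DO ≈ 4.74 mg/L

Mixed DO = (20.7×7.83 + 2.56×2.16)/(20.7+2.56) = 167.6/23.26 = 7.206 mg/L.
Mixed L₀ = (20.7×2.92 + 2.56×96.9)/(23.26) = 308.5/23.26 = 13.26 mg/L.
Initial deficit D₀ = C_s − DO₀ = 9.17 − 7.206 = 1.964 mg/L.
D(3.55) = [0.370×13.26/(0.456−0.370)](e^(−0.370×3.55) − e^(−0.456×3.55)) + 1.964 e^(−0.456×3.55)
= 57.06 × (0.2689 − 0.1981) + 1.964 × 0.1981 = 4.426 mg/L.
DO = 9.17 − 4.426 = 4.744 mg/L.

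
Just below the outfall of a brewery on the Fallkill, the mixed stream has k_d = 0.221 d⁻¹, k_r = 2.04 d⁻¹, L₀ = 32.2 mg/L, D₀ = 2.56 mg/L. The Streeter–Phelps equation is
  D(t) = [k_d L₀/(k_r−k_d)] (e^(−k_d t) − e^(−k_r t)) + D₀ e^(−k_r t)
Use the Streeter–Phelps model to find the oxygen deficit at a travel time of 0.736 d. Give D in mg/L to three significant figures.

D ≈ 3.02 mg/L

k_d L₀/(k_r−k_d) = 0.221×32.2/(2.04−0.221) = 7.116/1.819 = 3.912 mg/L.
e^(−k_d t) = e^(−0.221×0.7360) = 0.8499; e^(−k_r t) = e^(−2.04×0.7360) = 0.2228.
D = 3.912 × (0.8499 − 0.2228) + 2.56 × 0.2228 = 2.453 + 0.5704 = 3.024 mg/L.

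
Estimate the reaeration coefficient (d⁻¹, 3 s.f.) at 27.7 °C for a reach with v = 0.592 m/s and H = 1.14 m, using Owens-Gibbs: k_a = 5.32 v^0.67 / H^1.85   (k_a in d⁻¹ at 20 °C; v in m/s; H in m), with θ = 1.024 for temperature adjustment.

k_a ≈ 3.53 d⁻¹

k_a(20) = 5.32 × 0.592^0.67 / 1.14^1.85 = 5.32 × 0.7038 / 1.274 = 2.938 d⁻¹.
k_a(27.7) = 2.938 × 1.024^(27.7−20) = 2.938 × 1.200 = 3.527 d⁻¹.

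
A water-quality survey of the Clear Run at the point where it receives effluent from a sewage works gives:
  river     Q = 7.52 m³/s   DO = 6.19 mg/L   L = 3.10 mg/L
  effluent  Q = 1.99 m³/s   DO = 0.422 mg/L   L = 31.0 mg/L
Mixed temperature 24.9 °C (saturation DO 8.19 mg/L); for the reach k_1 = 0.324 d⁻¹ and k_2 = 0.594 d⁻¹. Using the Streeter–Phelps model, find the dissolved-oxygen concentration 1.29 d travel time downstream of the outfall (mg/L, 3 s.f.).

DO ≈ 4.62 mg/L

Mixed DO = (7.52×6.19 + 1.99×0.422)/(7.52+1.99) = 47.39/9.510 = 4.983 mg/L.
Mixed L₀ = (7.52×3.10 + 1.99×31.0)/(9.510) = 85.00/9.510 = 8.938 mg/L.
Initial deficit D₀ = C_s − DO₀ = 8.19 − 4.983 = 3.207 mg/L.
D(1.29) = [0.324×8.938/(0.594−0.324)](e^(−0.324×1.29) − e^(−0.594×1.29)) + 3.207 e^(−0.594×1.29)
= 10.73 × (0.6584 − 0.4647) + 3.207 × 0.4647 = 3.567 mg/L.
DO = 8.19 − 3.567 = 4.623 mg/L.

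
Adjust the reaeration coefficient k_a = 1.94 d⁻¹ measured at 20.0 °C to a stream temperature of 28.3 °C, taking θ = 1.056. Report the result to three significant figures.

k_a(T₂) = k_a(T₁) · θ^(T₂−T₁) = 1.94 × 1.056^(28.3−20.0)
= 1.94 × 1.056^8.30 = 1.94 × 1.572 = 3.049 d⁻¹.

k_a ≈ 3.05 d⁻¹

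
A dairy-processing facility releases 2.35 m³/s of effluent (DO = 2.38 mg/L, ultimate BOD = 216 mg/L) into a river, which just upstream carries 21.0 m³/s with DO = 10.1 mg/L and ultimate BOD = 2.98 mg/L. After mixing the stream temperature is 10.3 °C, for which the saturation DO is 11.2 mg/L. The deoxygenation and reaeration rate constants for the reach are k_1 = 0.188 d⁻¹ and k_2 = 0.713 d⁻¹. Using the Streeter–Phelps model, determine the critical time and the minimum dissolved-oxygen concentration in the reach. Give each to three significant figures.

Mixed DO = (21.0×10.1 + 2.35×2.38)/(21.0+2.35) = 217.7/23.35 = 9.323 mg/L.
Mixed L₀ = (21.0×2.98 + 2.35×216)/(23.35) = 570.2/23.35 = 24.42 mg/L.
Initial deficit D₀ = C_s − DO₀ = 11.2 − 9.323 = 1.877 mg/L.
t_c = (1/0.5250) ln[(0.713/0.188)(1 − 1.877×0.5250/(0.188×24.42))] = 1.905 × ln(2.978) = 2.079 d.
D_c = (0.188/0.713) × 24.42 × e^(−0.188×2.079) = 0.2637 × 24.42 × 0.6765 = 4.356 mg/L.
Minimum DO = 11.2 − 4.356 = 6.844 mg/L.

t_c ≈ 2.08 d; minimum DO ≈ 6.84 mg/L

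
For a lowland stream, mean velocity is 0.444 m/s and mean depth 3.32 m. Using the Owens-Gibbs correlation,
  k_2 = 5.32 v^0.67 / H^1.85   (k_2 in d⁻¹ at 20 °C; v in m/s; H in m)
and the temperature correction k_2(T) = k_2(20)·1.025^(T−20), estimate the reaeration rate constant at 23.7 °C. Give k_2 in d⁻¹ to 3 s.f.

k_2 ≈ 0.367 d⁻¹

k_2(20) = 5.32 × 0.444^0.67 / 3.32^1.85 = 5.32 × 0.5804 / 9.207 = 0.3354 d⁻¹.
k_2(23.7) = 0.3354 × 1.025^(23.7−20) = 0.3354 × 1.096 = 0.3675 d⁻¹.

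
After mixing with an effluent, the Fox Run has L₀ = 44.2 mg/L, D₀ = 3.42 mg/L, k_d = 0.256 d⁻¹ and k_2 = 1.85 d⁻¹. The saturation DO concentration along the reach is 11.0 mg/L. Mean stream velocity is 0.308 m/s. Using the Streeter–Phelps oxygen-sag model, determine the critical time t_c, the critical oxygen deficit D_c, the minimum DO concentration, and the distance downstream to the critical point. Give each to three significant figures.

t_c ≈ 0.828 d; D_c ≈ 4.95 mg/L; min DO ≈ 6.05 mg/L; x_c ≈ 22.0 km

At the critical point dD/dt = 0, so k_d L₀ e^(−k_d t) = k_2 D. Substituting D(t) from the Streeter–Phelps equation and solving for t gives
t_c = ln[(k_2/k_d)(1 − D₀(k_2−k_d)/(k_d L₀))] / (k_2−k_d).
Here k_2−k_d = 1.594 d⁻¹ and 1 − D₀(k_2−k_d)/(k_d L₀) = 1 − 3.42×1.594/(0.256×44.2) = 0.5182, so
t_c = ln(7.227 × 0.5182) / 1.594 = 1.320 / 1.594 = 0.8284 d.
D_c = (k_d/k_2) L₀ e^(−k_d t_c) = (0.256/1.85) × 44.2 × e^(−0.256×0.8284) = 0.1384 × 44.2 × 0.8089 = 4.948 mg/L.
Minimum DO = C_s − D_c = 11.0 − 4.948 = 6.052 mg/L.
x_c = v t_c = 0.308 m/s × 0.8284 d × 86400 s/d = 22040 m ≈ 22.0 km.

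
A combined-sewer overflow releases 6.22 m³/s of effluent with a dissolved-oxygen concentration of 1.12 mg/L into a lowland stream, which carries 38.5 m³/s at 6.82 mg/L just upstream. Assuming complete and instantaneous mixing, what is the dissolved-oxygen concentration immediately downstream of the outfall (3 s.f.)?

6.03 mg/L

Flow-weighted mixing: C = (Q_r C_r + Q_w C_w)/(Q_r + Q_w)
= (38.5×6.82 + 6.22×1.12)/(38.5 + 6.22) = 269.5/44.72 = 6.027 mg/L.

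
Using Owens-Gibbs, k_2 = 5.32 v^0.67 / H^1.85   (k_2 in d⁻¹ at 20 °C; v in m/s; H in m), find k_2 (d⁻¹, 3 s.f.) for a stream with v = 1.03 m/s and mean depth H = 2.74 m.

k_2 ≈ 0.841 d⁻¹

k_2 = 5.32 × 1.03^0.67 / 2.74^1.85 = 5.32 × 1.020 / 6.454 = 0.8408 d⁻¹.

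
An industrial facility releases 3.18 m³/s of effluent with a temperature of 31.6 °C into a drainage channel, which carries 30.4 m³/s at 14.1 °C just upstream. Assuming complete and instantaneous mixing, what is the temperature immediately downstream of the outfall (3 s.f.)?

Flow-weighted mixing: C = (Q_r C_r + Q_w C_w)/(Q_r + Q_w)
= (30.4×14.1 + 3.18×31.6)/(30.4 + 3.18) = 529.1/33.58 = 15.76 °C.

15.8 °C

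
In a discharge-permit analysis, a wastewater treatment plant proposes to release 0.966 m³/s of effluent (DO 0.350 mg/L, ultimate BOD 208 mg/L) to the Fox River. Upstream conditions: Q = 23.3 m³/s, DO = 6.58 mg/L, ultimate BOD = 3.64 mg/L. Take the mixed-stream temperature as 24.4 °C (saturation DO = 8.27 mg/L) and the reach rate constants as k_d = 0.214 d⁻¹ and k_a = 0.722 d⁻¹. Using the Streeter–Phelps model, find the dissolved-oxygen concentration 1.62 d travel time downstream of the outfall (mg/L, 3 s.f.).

DO ≈ 5.70 mg/L

Mixed DO = (23.3×6.58 + 0.966×0.350)/(23.3+0.966) = 153.7/24.27 = 6.332 mg/L.
Mixed L₀ = (23.3×3.64 + 0.966×208)/(24.27) = 285.7/24.27 = 11.78 mg/L.
Initial deficit D₀ = C_s − DO₀ = 8.27 − 6.332 = 1.938 mg/L.
D(1.62) = [0.214×11.78/(0.722−0.214)](e^(−0.214×1.62) − e^(−0.722×1.62)) + 1.938 e^(−0.722×1.62)
= 4.960 × (0.7070 − 0.3105) + 1.938 × 0.3105 = 2.569 mg/L.
DO = 8.27 − 2.569 = 5.701 mg/L.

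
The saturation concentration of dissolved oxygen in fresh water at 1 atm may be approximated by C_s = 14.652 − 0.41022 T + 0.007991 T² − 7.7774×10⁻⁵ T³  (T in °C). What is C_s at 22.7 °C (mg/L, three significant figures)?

C_s = 14.652 − 0.41022×22.7 + 0.007991×22.7² − 7.7774×10⁻⁵×22.7³ = 8.548 mg/L.

C_s ≈ 8.55 mg/L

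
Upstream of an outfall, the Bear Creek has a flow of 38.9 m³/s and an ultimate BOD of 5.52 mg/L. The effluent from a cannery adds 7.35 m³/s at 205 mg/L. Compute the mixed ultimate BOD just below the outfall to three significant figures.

Flow-weighted mixing: C = (Q_r C_r + Q_w C_w)/(Q_r + Q_w)
= (38.9×5.52 + 7.35×205)/(38.9 + 7.35) = 1721/46.25 = 37.22 mg/L.

37.2 mg/L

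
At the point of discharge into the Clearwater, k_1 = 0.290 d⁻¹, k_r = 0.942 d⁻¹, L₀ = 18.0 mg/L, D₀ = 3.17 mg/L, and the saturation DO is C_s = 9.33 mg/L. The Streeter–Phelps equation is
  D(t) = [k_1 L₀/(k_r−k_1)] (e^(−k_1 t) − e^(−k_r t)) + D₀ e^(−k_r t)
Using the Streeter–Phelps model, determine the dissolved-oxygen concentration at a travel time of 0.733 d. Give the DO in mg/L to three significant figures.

k_1 L₀/(k_r−k_1) = 0.290×18.0/(0.942−0.290) = 5.220/0.6520 = 8.006 mg/L.
e^(−k_1 t) = e^(−0.290×0.7330) = 0.8085; e^(−k_r t) = e^(−0.942×0.7330) = 0.5013.
D = 8.006 × (0.8085 − 0.5013) + 3.17 × 0.5013 = 2.459 + 1.589 = 4.048 mg/L.
DO = C_s − D = 9.33 − 4.048 = 5.282 mg/L.

DO ≈ 5.28 mg/L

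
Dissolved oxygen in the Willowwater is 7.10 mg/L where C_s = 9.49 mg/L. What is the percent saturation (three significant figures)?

74.8 % saturation

% saturation = C/C_s × 100 = 7.10/9.49 × 100 = 74.8 %.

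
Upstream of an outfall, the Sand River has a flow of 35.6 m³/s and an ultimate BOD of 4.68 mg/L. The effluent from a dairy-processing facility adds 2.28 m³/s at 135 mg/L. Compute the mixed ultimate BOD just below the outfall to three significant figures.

12.5 mg/L

Flow-weighted mixing: C = (Q_r C_r + Q_w C_w)/(Q_r + Q_w)
= (35.6×4.68 + 2.28×135)/(35.6 + 2.28) = 474.4/37.88 = 12.52 mg/L.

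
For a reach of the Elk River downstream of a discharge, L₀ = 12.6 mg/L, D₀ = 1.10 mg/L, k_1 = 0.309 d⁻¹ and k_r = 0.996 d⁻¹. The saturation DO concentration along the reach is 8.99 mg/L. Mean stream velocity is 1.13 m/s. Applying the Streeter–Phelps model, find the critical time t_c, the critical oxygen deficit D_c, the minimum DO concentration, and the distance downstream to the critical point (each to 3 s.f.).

t_c ≈ 1.39 d; D_c ≈ 2.54 mg/L; min DO ≈ 6.45 mg/L; x_c ≈ 136 km

t_c = [1/(k_r−k_1)] ln[(k_r/k_1)(1 − D₀(k_r−k_1)/(k_1 L₀))]
= [1/(0.996−0.309)] ln[(0.996/0.309)(1 − 1.10×0.6870/(0.309×12.6))]
= (1/0.6870) ln[3.223 × 0.8059] = 1.456 × ln(2.598) = 1.456 × 0.9546 = 1.390 d.
D_c = (k_1/k_r) L₀ e^(−k_1 t_c) = (0.309/0.996) × 12.6 × e^(−0.309×1.390) = 0.3102 × 12.6 × 0.6509 = 2.544 mg/L.
Minimum DO = C_s − D_c = 8.99 − 2.544 = 6.446 mg/L.
x_c = v t_c = 1.13 m/s × 1.390 d × 86400 s/d = 135700 m ≈ 136 km.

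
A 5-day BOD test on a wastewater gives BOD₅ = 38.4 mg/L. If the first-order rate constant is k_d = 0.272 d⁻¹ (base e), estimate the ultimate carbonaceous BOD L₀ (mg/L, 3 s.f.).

L₀ ≈ 51.7 mg/L

BOD₅ = L₀(1 − e^(−5k_d)) ⇒ L₀ = BOD₅ / (1 − e^(−5×0.272))
= 38.4 / (1 − 0.2567) = 38.4 / 0.7433 = 51.66 mg/L.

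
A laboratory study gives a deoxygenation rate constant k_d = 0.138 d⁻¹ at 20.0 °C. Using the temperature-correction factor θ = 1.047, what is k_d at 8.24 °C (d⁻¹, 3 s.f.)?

k_d ≈ 0.0804 d⁻¹

k_d(T₂) = k_d(T₁) · θ^(T₂−T₁) = 0.138 × 1.047^(8.24−20.0)
= 0.138 × 1.047^-11.8 = 0.138 × 0.5827 = 0.08041 d⁻¹.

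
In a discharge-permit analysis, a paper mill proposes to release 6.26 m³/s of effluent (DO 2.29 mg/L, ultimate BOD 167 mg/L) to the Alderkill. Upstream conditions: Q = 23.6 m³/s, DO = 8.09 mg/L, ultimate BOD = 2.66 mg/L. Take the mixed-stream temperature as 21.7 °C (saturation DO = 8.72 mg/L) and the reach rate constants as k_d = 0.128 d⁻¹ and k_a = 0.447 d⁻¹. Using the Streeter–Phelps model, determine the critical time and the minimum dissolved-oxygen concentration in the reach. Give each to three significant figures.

Mixed DO = (23.6×8.09 + 6.26×2.29)/(23.6+6.26) = 205.3/29.86 = 6.874 mg/L.
Mixed L₀ = (23.6×2.66 + 6.26×167)/(29.86) = 1108/29.86 = 37.11 mg/L.
Initial deficit D₀ = C_s − DO₀ = 8.72 − 6.874 = 1.846 mg/L.
t_c = (1/0.3190) ln[(0.447/0.128)(1 − 1.846×0.3190/(0.128×37.11))] = 3.135 × ln(3.059) = 3.505 d.
D_c = (0.128/0.447) × 37.11 × e^(−0.128×3.505) = 0.2864 × 37.11 × 0.6385 = 6.785 mg/L.
Minimum DO = 8.72 − 6.785 = 1.935 mg/L.

t_c ≈ 3.51 d; minimum DO ≈ 1.93 mg/L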